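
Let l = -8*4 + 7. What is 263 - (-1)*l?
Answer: 238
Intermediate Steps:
l = -25 (l = -32 + 7 = -25)
263 - (-1)*l = 263 - (-1)*(-25) = 263 - 1*25 = 263 - 25 = 238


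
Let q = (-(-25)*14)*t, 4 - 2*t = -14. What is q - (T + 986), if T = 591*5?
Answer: -791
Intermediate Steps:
t = 9 (t = 2 - 1/2*(-14) = 2 + 7 = 9)
T = 2955
q = 3150 (q = -(-25)*14*9 = -25*(-14)*9 = 350*9 = 3150)
q - (T + 986) = 3150 - (2955 + 986) = 3150 - 1*3941 = 3150 - 3941 = -791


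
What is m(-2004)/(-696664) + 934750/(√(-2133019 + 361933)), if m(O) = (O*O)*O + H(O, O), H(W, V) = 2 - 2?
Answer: 1006012008/87083 - 467375*I*√1771086/885543 ≈ 11552.0 - 702.39*I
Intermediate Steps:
H(W, V) = 0
m(O) = O³ (m(O) = (O*O)*O + 0 = O²*O + 0 = O³ + 0 = O³)
m(-2004)/(-696664) + 934750/(√(-2133019 + 361933)) = (-2004)³/(-696664) + 934750/(√(-2133019 + 361933)) = -8048096064*(-1/696664) + 934750/(√(-1771086)) = 1006012008/87083 + 934750/((I*√1771086)) = 1006012008/87083 + 934750*(-I*√1771086/1771086) = 1006012008/87083 - 467375*I*√1771086/885543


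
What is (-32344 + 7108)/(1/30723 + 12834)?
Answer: -775325628/394298983 ≈ -1.9663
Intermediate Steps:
(-32344 + 7108)/(1/30723 + 12834) = -25236/(1/30723 + 12834) = -25236/394298983/30723 = -25236*30723/394298983 = -775325628/394298983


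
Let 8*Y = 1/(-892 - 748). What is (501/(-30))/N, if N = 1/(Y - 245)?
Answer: 536804967/131200 ≈ 4091.5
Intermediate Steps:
Y = -1/13120 (Y = 1/(8*(-892 - 748)) = (⅛)/(-1640) = (⅛)*(-1/1640) = -1/13120 ≈ -7.6220e-5)
N = -13120/3214401 (N = 1/(-1/13120 - 245) = 1/(-3214401/13120) = -13120/3214401 ≈ -0.0040816)
(501/(-30))/N = (501/(-30))/(-13120/3214401) = (501*(-1/30))*(-3214401/13120) = -167/10*(-3214401/13120) = 536804967/131200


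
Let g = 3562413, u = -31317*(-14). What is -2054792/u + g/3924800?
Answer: -295579564123/78217339200 ≈ -3.7790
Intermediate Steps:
u = 438438
-2054792/u + g/3924800 = -2054792/438438 + 3562413/3924800 = -2054792*1/438438 + 3562413*(1/3924800) = -1027396/219219 + 3562413/3924800 = -295579564123/78217339200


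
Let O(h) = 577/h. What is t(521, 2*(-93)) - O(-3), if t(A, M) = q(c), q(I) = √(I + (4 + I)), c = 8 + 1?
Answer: 577/3 + √22 ≈ 197.02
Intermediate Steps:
c = 9
q(I) = √(4 + 2*I)
t(A, M) = √22 (t(A, M) = √(4 + 2*9) = √(4 + 18) = √22)
t(521, 2*(-93)) - O(-3) = √22 - 577/(-3) = √22 - 577*(-1)/3 = √22 - 1*(-577/3) = √22 + 577/3 = 577/3 + √22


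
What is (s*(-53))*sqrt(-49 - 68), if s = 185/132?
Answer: -9805*I*sqrt(13)/44 ≈ -803.46*I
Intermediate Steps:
s = 185/132 (s = 185*(1/132) = 185/132 ≈ 1.4015)
(s*(-53))*sqrt(-49 - 68) = ((185/132)*(-53))*sqrt(-49 - 68) = -9805*I*sqrt(13)/44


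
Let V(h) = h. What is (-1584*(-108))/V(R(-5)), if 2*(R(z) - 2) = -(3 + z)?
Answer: 57024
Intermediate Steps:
R(z) = 1/2 - z/2 (R(z) = 2 + (-(3 + z))/2 = 2 + (-3 - z)/2 = 2 + (-3/2 - z/2) = 1/2 - z/2)
(-1584*(-108))/V(R(-5)) = (-1584*(-108))/(1/2 - 1/2*(-5)) = 171072/(1/2 + 5/2) = 171072/3 = 171072*(1/3) = 57024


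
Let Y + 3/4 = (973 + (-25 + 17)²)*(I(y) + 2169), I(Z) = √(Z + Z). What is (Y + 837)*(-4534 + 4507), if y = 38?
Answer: -243009639/4 - 55998*√19 ≈ -6.0996e+7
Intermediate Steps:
I(Z) = √2*√Z (I(Z) = √(2*Z) = √2*√Z)
Y = 8997009/4 + 2074*√19 (Y = -¾ + (973 + (-25 + 17)²)*(√2*√38 + 2169) = -¾ + (973 + (-8)²)*(2*√19 + 2169) = -¾ + (973 + 64)*(2169 + 2*√19) = -¾ + 1037*(2169 + 2*√19) = -¾ + (2249253 + 2074*√19) = 8997009/4 + 2074*√19 ≈ 2.2583e+6)
(Y + 837)*(-4534 + 4507) = ((8997009/4 + 2074*√19) + 837)*(-4534 + 4507) = (9000357/4 + 2074*√19)*(-27) = -243009639/4 - 55998*√19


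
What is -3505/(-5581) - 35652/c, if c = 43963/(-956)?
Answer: 190373054587/245357503 ≈ 775.90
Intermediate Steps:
c = -43963/956 (c = 43963*(-1/956) = -43963/956 ≈ -45.986)
-3505/(-5581) - 35652/c = -3505/(-5581) - 35652/(-43963/956) = -3505*(-1/5581) - 35652*(-956/43963) = 3505/5581 + 34083312/43963 = 190373054587/245357503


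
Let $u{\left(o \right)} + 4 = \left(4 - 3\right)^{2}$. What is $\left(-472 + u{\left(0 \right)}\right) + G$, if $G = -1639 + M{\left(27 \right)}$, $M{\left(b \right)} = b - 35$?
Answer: $-2122$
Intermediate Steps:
$M{\left(b \right)} = -35 + b$
$u{\left(o \right)} = -3$ ($u{\left(o \right)} = -4 + \left(4 - 3\right)^{2} = -4 + 1^{2} = -4 + 1 = -3$)
$G = -1647$ ($G = -1639 + \left(-35 + 27\right) = -1639 - 8 = -1647$)
$\left(-472 + u{\left(0 \right)}\right) + G = \left(-472 - 3\right) - 1647 = -475 - 1647 = -2122$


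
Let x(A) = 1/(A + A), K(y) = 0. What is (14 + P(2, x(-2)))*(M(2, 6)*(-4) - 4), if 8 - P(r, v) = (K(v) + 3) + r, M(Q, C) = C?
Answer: -476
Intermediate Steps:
x(A) = 1/(2*A)
P(r, v) = 5 - r (P(r, v) = 8 - ((0 + 3) + r) = 8 - (3 + r) = 8 + (-3 - r) = 5 - r)
(14 + P(2, x(-2)))*(M(2, 6)*(-4) - 4) = (14 + (5 - 1*2))*(6*(-4) - 4) = (14 + (5 - 2))*(-24 - 4) = (14 + 3)*(-28) = 17*(-28) = -476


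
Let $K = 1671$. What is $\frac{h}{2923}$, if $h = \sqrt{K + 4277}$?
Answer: $\frac{2 \sqrt{1487}}{2923} \approx 0.026385$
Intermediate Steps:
$h = 2 \sqrt{1487}$ ($h = \sqrt{1671 + 4277} = \sqrt{5948} = 2 \sqrt{1487} \approx 77.123$)
$\frac{h}{2923} = \frac{2 \sqrt{1487}}{2923}$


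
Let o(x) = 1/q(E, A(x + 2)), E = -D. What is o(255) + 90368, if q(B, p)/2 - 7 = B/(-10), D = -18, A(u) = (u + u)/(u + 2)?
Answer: 4699141/52 ≈ 90368.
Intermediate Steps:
A(u) = 2*u/(2 + u) (A(u) = (2*u)/(2 + u) = 2*u/(2 + u))
E = 18 (E = -1*(-18) = 18)
q(B, p) = 14 - B/5 (q(B, p) = 14 + 2*(B/(-10)) = 14 + 2*(B*(-⅒)) = 14 + 2*(-B/10) = 14 - B/5)
o(x) = 5/52 (o(x) = 1/(14 - ⅕*18) = 1/(14 - 18/5) = 1/(52/5) = 5/52)
o(255) + 90368 = 5/52 + 90368 = 4699141/52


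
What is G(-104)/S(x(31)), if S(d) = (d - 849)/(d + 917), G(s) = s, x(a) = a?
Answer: 49296/409 ≈ 120.53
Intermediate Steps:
S(d) = (-849 + d)/(917 + d)
G(-104)/S(x(31)) = -104*(917 + 31)/(-849 + 31) = -104/(-818/948) = -104/((1/948)*(-818)) = -104/(-409/474) = -104*(-474/409) = 49296/409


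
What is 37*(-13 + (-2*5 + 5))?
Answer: -666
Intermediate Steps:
37*(-13 + (-2*5 + 5)) = 37*(-13 + (-10 + 5)) = 37*(-13 - 5) = 37*(-18) = -666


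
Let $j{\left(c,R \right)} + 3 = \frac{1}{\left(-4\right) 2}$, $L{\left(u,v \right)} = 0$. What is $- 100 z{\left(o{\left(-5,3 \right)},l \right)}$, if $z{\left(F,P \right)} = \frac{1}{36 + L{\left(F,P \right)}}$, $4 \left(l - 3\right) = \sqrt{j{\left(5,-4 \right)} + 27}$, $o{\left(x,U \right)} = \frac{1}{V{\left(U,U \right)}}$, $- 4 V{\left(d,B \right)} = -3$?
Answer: $- \frac{25}{9} \approx -2.7778$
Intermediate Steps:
$V{\left(d,B \right)} = \frac{3}{4}$ ($V{\left(d,B \right)} = \left(- \frac{1}{4}\right) \left(-3\right) = \frac{3}{4}$)
$o{\left(x,U \right)} = \frac{4}{3}$ ($o{\left(x,U \right)} = \frac{1}{\frac{3}{4}} = \frac{4}{3}$)
$j{\left(c,R \right)} = - \frac{25}{8}$ ($j{\left(c,R \right)} = -3 + \frac{1}{\left(-4\right) 2} = -3 + \frac{1}{-8} = -3 - \frac{1}{8} = - \frac{25}{8}$)
$l = 3 + \frac{\sqrt{382}}{16}$ ($l = 3 + \frac{\sqrt{- \frac{25}{8} + 27}}{4} = 3 + \frac{\sqrt{\frac{191}{8}}}{4} = 3 + \frac{\frac{1}{4} \sqrt{382}}{4} = 3 + \frac{\sqrt{382}}{16} \approx 4.2215$)
$z{\left(F,P \right)} = \frac{1}{36}$ ($z{\left(F,P \right)} = \frac{1}{36 + 0} = \frac{1}{36}$)
$- 100 z{\left(o{\left(-5,3 \right)},l \right)} = \left(-100\right) \frac{1}{36} = - \frac{25}{9}$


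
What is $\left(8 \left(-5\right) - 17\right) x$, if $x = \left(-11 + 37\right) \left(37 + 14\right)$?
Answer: $-75582$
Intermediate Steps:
$x = 1326$ ($x = 26 \cdot 51 = 1326$)
$\left(8 \left(-5\right) - 17\right) x = \left(8 \left(-5\right) - 17\right) 1326 = \left(-40 - 17\right) 1326 = \left(-57\right) 1326 = -75582$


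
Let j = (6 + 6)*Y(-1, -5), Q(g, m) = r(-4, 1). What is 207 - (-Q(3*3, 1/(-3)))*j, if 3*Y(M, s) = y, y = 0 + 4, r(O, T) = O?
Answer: 143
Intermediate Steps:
Q(g, m) = -4
y = 4
Y(M, s) = 4/3 (Y(M, s) = (⅓)*4 = 4/3)
j = 16 (j = (6 + 6)*(4/3) = 12*(4/3) = 16)
207 - (-Q(3*3, 1/(-3)))*j = 207 - (-1*(-4))*16 = 207 - 4*16 = 207 - 1*64 = 207 - 64 = 143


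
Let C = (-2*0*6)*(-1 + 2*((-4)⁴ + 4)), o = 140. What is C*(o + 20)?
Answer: 0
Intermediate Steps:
C = 0 (C = (0*6)*(-1 + 2*(256 + 4)) = 0*(-1 + 2*260) = 0*(-1 + 520) = 0*519 = 0)
C*(o + 20) = 0*(140 + 20) = 0*160 = 0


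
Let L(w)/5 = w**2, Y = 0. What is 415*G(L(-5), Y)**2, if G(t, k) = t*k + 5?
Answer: 10375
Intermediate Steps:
L(w) = 5*w**2
G(t, k) = 5 + k*t (G(t, k) = k*t + 5 = 5 + k*t)
415*G(L(-5), Y)**2 = 415*(5 + 0*(5*(-5)**2))**2 = 415*(5 + 0*(5*25))**2 = 415*(5 + 0*125)**2 = 415*(5 + 0)**2 = 415*5**2 = 415*25 = 10375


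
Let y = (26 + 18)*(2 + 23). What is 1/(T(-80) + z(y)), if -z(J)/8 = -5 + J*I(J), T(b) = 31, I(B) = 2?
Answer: -1/17529 ≈ -5.7048e-5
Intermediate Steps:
y = 1100 (y = 44*25 = 1100)
z(J) = 40 - 16*J (z(J) = -8*(-5 + J*2) = -8*(-5 + 2*J) = 40 - 16*J)
1/(T(-80) + z(y)) = 1/(31 + (40 - 16*1100)) = 1/(31 + (40 - 17600)) = 1/(31 - 17560) = 1/(-17529) = -1/17529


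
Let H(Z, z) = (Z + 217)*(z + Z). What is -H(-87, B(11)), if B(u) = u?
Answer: 9880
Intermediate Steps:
H(Z, z) = (217 + Z)*(Z + z)
-H(-87, B(11)) = -((-87)**2 + 217*(-87) + 217*11 - 87*11) = -(7569 - 18879 + 2387 - 957) = -1*(-9880) = 9880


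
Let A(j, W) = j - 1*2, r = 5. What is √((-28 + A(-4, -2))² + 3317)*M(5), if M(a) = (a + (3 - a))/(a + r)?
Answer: 9*√497/10 ≈ 20.064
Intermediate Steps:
A(j, W) = -2 + j (A(j, W) = j - 2 = -2 + j)
M(a) = 3/(5 + a) (M(a) = (a + (3 - a))/(a + 5) = 3/(5 + a))
√((-28 + A(-4, -2))² + 3317)*M(5) = √((-28 + (-2 - 4))² + 3317)*(3/(5 + 5)) = √((-28 - 6)² + 3317)*(3/10) = √((-34)² + 3317)*(3*(⅒)) = √(1156 + 3317)*(3/10) = √4473*(3/10) = (3*√497)*(3/10) = 9*√497/10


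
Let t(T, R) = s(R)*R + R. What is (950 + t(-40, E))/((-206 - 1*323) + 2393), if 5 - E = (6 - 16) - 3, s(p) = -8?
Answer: 103/233 ≈ 0.44206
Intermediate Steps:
E = 18 (E = 5 - ((6 - 16) - 3) = 5 - (-10 - 3) = 5 - 1*(-13) = 5 + 13 = 18)
t(T, R) = -7*R (t(T, R) = -8*R + R = -7*R)
(950 + t(-40, E))/((-206 - 1*323) + 2393) = (950 - 7*18)/((-206 - 1*323) + 2393) = (950 - 126)/((-206 - 323) + 2393) = 824/(-529 + 2393) = 824/1864 = 824*(1/1864) = 103/233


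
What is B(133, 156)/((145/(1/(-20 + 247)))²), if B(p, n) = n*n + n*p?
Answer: 45084/1083397225 ≈ 4.1614e-5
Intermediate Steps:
B(p, n) = n² + n*p
B(133, 156)/((145/(1/(-20 + 247)))²) = (156*(156 + 133))/((145/(1/(-20 + 247)))²) = (156*289)/((145/(1/227))²) = 45084/((145/(1/227))²) = 45084/((145*227)²) = 45084/(32915²) = 45084/1083397225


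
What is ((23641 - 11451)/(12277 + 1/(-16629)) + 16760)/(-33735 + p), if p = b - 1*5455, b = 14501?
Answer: -1710913817915/2520181916924 ≈ -0.67889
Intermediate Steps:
p = 9046 (p = 14501 - 1*5455 = 14501 - 5455 = 9046)
((23641 - 11451)/(12277 + 1/(-16629)) + 16760)/(-33735 + p) = ((23641 - 11451)/(12277 + 1/(-16629)) + 16760)/(-33735 + 9046) = (12190/(12277 - 1/16629) + 16760)/(-24689) = (12190/(204154232/16629) + 16760)*(-1/24689) = (12190*(16629/204154232) + 16760)*(-1/24689) = (101353755/102077116 + 16760)*(-1/24689) = (1710913817915/102077116)*(-1/24689) = -1710913817915/2520181916924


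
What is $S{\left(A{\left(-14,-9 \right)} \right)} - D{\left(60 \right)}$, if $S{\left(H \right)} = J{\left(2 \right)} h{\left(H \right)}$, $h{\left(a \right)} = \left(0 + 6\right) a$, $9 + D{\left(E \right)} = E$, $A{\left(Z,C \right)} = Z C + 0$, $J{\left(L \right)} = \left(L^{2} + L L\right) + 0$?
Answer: $5997$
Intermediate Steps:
$J{\left(L \right)} = 2 L^{2}$ ($J{\left(L \right)} = \left(L^{2} + L^{2}\right) + 0 = 2 L^{2} + 0 = 2 L^{2}$)
$A{\left(Z,C \right)} = C Z$ ($A{\left(Z,C \right)} = C Z + 0 = C Z$)
$D{\left(E \right)} = -9 + E$
$h{\left(a \right)} = 6 a$
$S{\left(H \right)} = 48 H$ ($S{\left(H \right)} = 2 \cdot 2^{2} \cdot 6 H = 2 \cdot 4 \cdot 6 H = 8 \cdot 6 H = 48 H$)
$S{\left(A{\left(-14,-9 \right)} \right)} - D{\left(60 \right)} = 48 \left(\left(-9\right) \left(-14\right)\right) - \left(-9 + 60\right) = 48 \cdot 126 - 51 = 6048 - 51 = 5997$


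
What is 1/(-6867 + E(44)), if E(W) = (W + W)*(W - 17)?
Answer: -1/4491 ≈ -0.00022267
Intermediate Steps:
E(W) = 2*W*(-17 + W) (E(W) = (2*W)*(-17 + W) = 2*W*(-17 + W))
1/(-6867 + E(44)) = 1/(-6867 + 2*44*(-17 + 44)) = 1/(-6867 + 2*44*27) = 1/(-6867 + 2376) = 1/(-4491) = -1/4491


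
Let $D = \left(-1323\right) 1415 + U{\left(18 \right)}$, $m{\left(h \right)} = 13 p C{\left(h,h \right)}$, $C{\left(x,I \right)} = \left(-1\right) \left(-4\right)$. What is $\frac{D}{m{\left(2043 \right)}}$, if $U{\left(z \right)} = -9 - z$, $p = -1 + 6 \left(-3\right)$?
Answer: $\frac{468018}{247} \approx 1894.8$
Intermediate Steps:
$p = -19$ ($p = -1 - 18 = -19$)
$C{\left(x,I \right)} = 4$
$m{\left(h \right)} = -988$ ($m{\left(h \right)} = 13 \left(-19\right) 4 = \left(-247\right) 4 = -988$)
$D = -1872072$ ($D = \left(-1323\right) 1415 - 27 = -1872045 - 27 = -1872072$)
$\frac{D}{m{\left(2043 \right)}} = - \frac{1872072}{-988} = \left(-1872072\right) \left(- \frac{1}{988}\right) = \frac{468018}{247}$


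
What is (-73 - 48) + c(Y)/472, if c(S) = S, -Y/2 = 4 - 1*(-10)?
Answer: -14285/118 ≈ -121.06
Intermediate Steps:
Y = -28 (Y = -2*(4 - 1*(-10)) = -2*(4 + 10) = -2*14 = -28)
(-73 - 48) + c(Y)/472 = (-73 - 48) - 28/472 = -121 - 28*1/472 = -121 - 7/118 = -14285/118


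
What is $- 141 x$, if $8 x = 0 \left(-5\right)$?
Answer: $0$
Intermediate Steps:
$x = 0$ ($x = \frac{0 \left(-5\right)}{8} = \frac{1}{8} \cdot 0 = 0$)
$- 141 x = \left(-141\right) 0 = 0$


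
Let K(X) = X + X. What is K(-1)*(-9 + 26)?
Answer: -34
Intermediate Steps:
K(X) = 2*X
K(-1)*(-9 + 26) = (2*(-1))*(-9 + 26) = -2*17 = -34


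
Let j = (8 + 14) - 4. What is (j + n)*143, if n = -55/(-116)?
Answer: 306449/116 ≈ 2641.8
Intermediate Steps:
n = 55/116 (n = -55*(-1/116) = 55/116 ≈ 0.47414)
j = 18 (j = 22 - 4 = 18)
(j + n)*143 = (18 + 55/116)*143 = (2143/116)*143 = 306449/116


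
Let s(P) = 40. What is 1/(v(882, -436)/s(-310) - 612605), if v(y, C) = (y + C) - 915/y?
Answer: -11760/7204103981 ≈ -1.6324e-6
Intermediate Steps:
v(y, C) = C + y - 915/y (v(y, C) = (C + y) - 915/y = C + y - 915/y)
1/(v(882, -436)/s(-310) - 612605) = 1/((-436 + 882 - 915/882)/40 - 612605) = 1/((-436 + 882 - 915*1/882)*(1/40) - 612605) = 1/((-436 + 882 - 305/294)*(1/40) - 612605) = 1/((130819/294)*(1/40) - 612605) = 1/(130819/11760 - 612605) = 1/(-7204103981/11760) = -11760/7204103981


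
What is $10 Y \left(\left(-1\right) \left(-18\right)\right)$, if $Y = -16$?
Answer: $-2880$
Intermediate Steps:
$10 Y \left(\left(-1\right) \left(-18\right)\right) = 10 \left(-16\right) \left(\left(-1\right) \left(-18\right)\right) = \left(-160\right) 18 = -2880$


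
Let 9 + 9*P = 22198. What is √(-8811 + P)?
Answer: I*√57110/3 ≈ 79.659*I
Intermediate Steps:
P = 22189/9 (P = -1 + (⅑)*22198 = -1 + 22198/9 = 22189/9 ≈ 2465.4)
√(-8811 + P) = √(-8811 + 22189/9) = √(-57110/9) = I*√57110/3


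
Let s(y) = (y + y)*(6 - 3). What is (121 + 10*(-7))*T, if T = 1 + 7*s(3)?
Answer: 6477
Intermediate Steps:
s(y) = 6*y (s(y) = (2*y)*3 = 6*y)
T = 127 (T = 1 + 7*(6*3) = 1 + 7*18 = 1 + 126 = 127)
(121 + 10*(-7))*T = (121 + 10*(-7))*127 = (121 - 70)*127 = 51*127 = 6477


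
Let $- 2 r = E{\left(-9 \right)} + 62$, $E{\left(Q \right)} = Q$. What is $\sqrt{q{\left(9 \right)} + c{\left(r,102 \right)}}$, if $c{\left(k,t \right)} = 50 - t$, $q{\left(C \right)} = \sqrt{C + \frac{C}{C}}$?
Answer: $\sqrt{-52 + \sqrt{10}} \approx 6.9884 i$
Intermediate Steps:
$r = - \frac{53}{2}$ ($r = - \frac{-9 + 62}{2} = \left(- \frac{1}{2}\right) 53 = - \frac{53}{2} \approx -26.5$)
$q{\left(C \right)} = \sqrt{1 + C}$ ($q{\left(C \right)} = \sqrt{C + 1} = \sqrt{1 + C}$)
$\sqrt{q{\left(9 \right)} + c{\left(r,102 \right)}} = \sqrt{\sqrt{1 + 9} + \left(50 - 102\right)} = \sqrt{\sqrt{10} + \left(50 - 102\right)} = \sqrt{\sqrt{10} - 52} = \sqrt{-52 + \sqrt{10}}$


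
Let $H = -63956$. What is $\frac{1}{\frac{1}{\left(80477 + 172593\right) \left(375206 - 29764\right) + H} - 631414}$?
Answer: $- \frac{87420942984}{55198807293299375} \approx -1.5837 \cdot 10^{-6}$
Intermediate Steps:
$\frac{1}{\frac{1}{\left(80477 + 172593\right) \left(375206 - 29764\right) + H} - 631414} = \frac{1}{\frac{1}{\left(80477 + 172593\right) \left(375206 - 29764\right) - 63956} - 631414} = \frac{1}{\frac{1}{253070 \cdot 345442 - 63956} - 631414} = \frac{1}{\frac{1}{87421006940 - 63956} - 631414} = \frac{1}{\frac{1}{87420942984} - 631414} = \frac{1}{- \frac{55198807293299375}{87420942984}} = - \frac{87420942984}{55198807293299375}$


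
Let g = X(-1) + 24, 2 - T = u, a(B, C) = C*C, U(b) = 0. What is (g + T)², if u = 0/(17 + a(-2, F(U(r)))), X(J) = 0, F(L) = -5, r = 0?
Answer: 676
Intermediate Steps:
a(B, C) = C²
u = 0 (u = 0/(17 + (-5)²) = 0/(17 + 25) = 0/42 = 0*(1/42) = 0)
T = 2 (T = 2 - 1*0 = 2 + 0 = 2)
g = 24 (g = 0 + 24 = 24)
(g + T)² = (24 + 2)² = 26² = 676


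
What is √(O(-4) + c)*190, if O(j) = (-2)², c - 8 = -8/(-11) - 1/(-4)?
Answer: 95*√6281/11 ≈ 684.46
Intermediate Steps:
c = 395/44 (c = 8 + (-8/(-11) - 1/(-4)) = 8 + (-8*(-1/11) - 1*(-¼)) = 8 + (8/11 + ¼) = 8 + 43/44 = 395/44 ≈ 8.9773)
O(j) = 4
√(O(-4) + c)*190 = √(4 + 395/44)*190 = √(571/44)*190 = (√6281/22)*190 = 95*√6281/11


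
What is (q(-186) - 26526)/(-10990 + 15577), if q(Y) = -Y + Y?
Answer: -8842/1529 ≈ -5.7829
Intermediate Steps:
q(Y) = 0
(q(-186) - 26526)/(-10990 + 15577) = (0 - 26526)/(-10990 + 15577) = -26526/4587 = -26526*1/4587 = -8842/1529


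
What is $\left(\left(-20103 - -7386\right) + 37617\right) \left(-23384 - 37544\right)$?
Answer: $-1517107200$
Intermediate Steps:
$\left(\left(-20103 - -7386\right) + 37617\right) \left(-23384 - 37544\right) = \left(\left(-20103 + 7386\right) + 37617\right) \left(-60928\right) = \left(-12717 + 37617\right) \left(-60928\right) = 24900 \left(-60928\right) = -1517107200$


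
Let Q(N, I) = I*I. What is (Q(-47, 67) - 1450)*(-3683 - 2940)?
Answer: -20127297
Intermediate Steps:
Q(N, I) = I**2
(Q(-47, 67) - 1450)*(-3683 - 2940) = (67**2 - 1450)*(-3683 - 2940) = (4489 - 1450)*(-6623) = 3039*(-6623) = -20127297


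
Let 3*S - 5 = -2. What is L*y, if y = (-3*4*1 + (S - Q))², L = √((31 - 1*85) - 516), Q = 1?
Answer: 144*I*√570 ≈ 3438.0*I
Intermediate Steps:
S = 1 (S = 5/3 + (⅓)*(-2) = 5/3 - ⅔ = 1)
L = I*√570 (L = √((31 - 85) - 516) = √(-54 - 516) = √(-570) = I*√570 ≈ 23.875*I)
y = 144 (y = (-3*4*1 + (1 - 1*1))² = (-12*1 + (1 - 1))² = (-12 + 0)² = (-12)² = 144)
L*y = (I*√570)*144 = 144*I*√570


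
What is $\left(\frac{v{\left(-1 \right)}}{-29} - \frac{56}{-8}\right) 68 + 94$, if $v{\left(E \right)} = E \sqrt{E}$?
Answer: $570 + \frac{68 i}{29} \approx 570.0 + 2.3448 i$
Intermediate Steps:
$v{\left(E \right)} = E^{\frac{3}{2}}$
$\left(\frac{v{\left(-1 \right)}}{-29} - \frac{56}{-8}\right) 68 + 94 = \left(\frac{\left(-1\right)^{\frac{3}{2}}}{-29} - \frac{56}{-8}\right) 68 + 94 = \left(- i \left(- \frac{1}{29}\right) - -7\right) 68 + 94 = \left(\frac{i}{29} + 7\right) 68 + 94 = \left(7 + \frac{i}{29}\right) 68 + 94 = \left(476 + \frac{68 i}{29}\right) + 94 = 570 + \frac{68 i}{29}$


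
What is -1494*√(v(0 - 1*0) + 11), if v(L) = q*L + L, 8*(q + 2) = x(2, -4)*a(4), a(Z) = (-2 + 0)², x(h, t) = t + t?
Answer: -1494*√11 ≈ -4955.0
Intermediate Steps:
x(h, t) = 2*t
a(Z) = 4 (a(Z) = (-2)² = 4)
q = -6 (q = -2 + ((2*(-4))*4)/8 = -2 + (-8*4)/8 = -2 + (⅛)*(-32) = -2 - 4 = -6)
v(L) = -5*L (v(L) = -6*L + L = -5*L)
-1494*√(v(0 - 1*0) + 11) = -1494*√(-5*(0 - 1*0) + 11) = -1494*√(-5*(0 + 0) + 11) = -1494*√(-5*0 + 11) = -1494*√(0 + 11) = -1494*√11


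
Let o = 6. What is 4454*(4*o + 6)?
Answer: 133620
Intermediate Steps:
4454*(4*o + 6) = 4454*(4*6 + 6) = 4454*(24 + 6) = 4454*30 = 133620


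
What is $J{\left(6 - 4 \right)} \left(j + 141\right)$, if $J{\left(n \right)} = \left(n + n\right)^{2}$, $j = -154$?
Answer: $-208$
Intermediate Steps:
$J{\left(n \right)} = 4 n^{2}$ ($J{\left(n \right)} = \left(2 n\right)^{2} = 4 n^{2}$)
$J{\left(6 - 4 \right)} \left(j + 141\right) = 4 \left(6 - 4\right)^{2} \left(-154 + 141\right) = 4 \cdot 2^{2} \left(-13\right) = 4 \cdot 4 \left(-13\right) = 16 \left(-13\right) = -208$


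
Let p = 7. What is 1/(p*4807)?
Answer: 1/33649 ≈ 2.9719e-5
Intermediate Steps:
1/(p*4807) = 1/(7*4807) = 1/33649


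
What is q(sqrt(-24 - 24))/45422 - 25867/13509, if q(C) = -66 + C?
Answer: -587911234/306802899 + 2*I*sqrt(3)/22711 ≈ -1.9163 + 0.00015253*I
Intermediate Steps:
q(sqrt(-24 - 24))/45422 - 25867/13509 = (-66 + sqrt(-24 - 24))/45422 - 25867/13509 = (-66 + sqrt(-48))*(1/45422) - 25867*1/13509 = (-66 + 4*I*sqrt(3))*(1/45422) - 25867/13509 = (-33/22711 + 2*I*sqrt(3)/22711) - 25867/13509 = -587911234/306802899 + 2*I*sqrt(3)/22711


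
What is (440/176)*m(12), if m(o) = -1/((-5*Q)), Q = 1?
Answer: ½ ≈ 0.50000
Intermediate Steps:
m(o) = ⅕ (m(o) = -1/((-5*1)) = -1/(-5) = -1*(-⅕) = ⅕)
(440/176)*m(12) = (440/176)*(⅕) = (440*(1/176))*(⅕) = (5/2)*(⅕) = ½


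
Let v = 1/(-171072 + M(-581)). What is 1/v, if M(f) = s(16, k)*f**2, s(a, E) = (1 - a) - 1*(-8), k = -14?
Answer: -2533999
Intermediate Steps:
s(a, E) = 9 - a (s(a, E) = (1 - a) + 8 = 9 - a)
M(f) = -7*f**2 (M(f) = (9 - 1*16)*f**2 = (9 - 16)*f**2 = -7*f**2)
v = -1/2533999 (v = 1/(-171072 - 7*(-581)**2) = 1/(-171072 - 7*337561) = 1/(-171072 - 2362927) = 1/(-2533999) = -1/2533999 ≈ -3.9463e-7)
1/v = 1/(-1/2533999) = -2533999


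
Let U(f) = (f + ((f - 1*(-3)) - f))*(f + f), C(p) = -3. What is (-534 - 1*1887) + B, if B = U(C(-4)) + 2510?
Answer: 89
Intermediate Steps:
U(f) = 2*f*(3 + f) (U(f) = (f + ((f + 3) - f))*(2*f) = (f + ((3 + f) - f))*(2*f) = (f + 3)*(2*f) = (3 + f)*(2*f) = 2*f*(3 + f))
B = 2510 (B = 2*(-3)*(3 - 3) + 2510 = 2*(-3)*0 + 2510 = 0 + 2510 = 2510)
(-534 - 1*1887) + B = (-534 - 1*1887) + 2510 = (-534 - 1887) + 2510 = -2421 + 2510 = 89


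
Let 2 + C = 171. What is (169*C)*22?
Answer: 628342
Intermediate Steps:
C = 169 (C = -2 + 171 = 169)
(169*C)*22 = (169*169)*22 = 28561*22 = 628342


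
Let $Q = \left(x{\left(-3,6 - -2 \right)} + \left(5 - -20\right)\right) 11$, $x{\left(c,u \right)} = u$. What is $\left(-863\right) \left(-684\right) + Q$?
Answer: $590655$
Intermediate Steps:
$Q = 363$ ($Q = \left(\left(6 - -2\right) + \left(5 - -20\right)\right) 11 = \left(\left(6 + 2\right) + \left(5 + 20\right)\right) 11 = \left(8 + 25\right) 11 = 33 \cdot 11 = 363$)
$\left(-863\right) \left(-684\right) + Q = \left(-863\right) \left(-684\right) + 363 = 590292 + 363 = 590655$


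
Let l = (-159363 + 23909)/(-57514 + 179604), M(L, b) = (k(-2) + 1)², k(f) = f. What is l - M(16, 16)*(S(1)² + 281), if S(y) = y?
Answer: -17282417/61045 ≈ -283.11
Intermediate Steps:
M(L, b) = 1 (M(L, b) = (-2 + 1)² = (-1)² = 1)
l = -67727/61045 (l = -135454/122090 = -135454*1/122090 = -67727/61045 ≈ -1.1095)
l - M(16, 16)*(S(1)² + 281) = -67727/61045 - (1² + 281) = -67727/61045 - (1 + 281) = -67727/61045 - 282 = -17282417/61045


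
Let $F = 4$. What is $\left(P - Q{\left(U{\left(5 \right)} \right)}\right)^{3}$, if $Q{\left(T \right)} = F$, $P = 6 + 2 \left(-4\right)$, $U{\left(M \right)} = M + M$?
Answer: $-216$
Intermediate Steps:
$U{\left(M \right)} = 2 M$
$P = -2$ ($P = 6 - 8 = -2$)
$Q{\left(T \right)} = 4$
$\left(P - Q{\left(U{\left(5 \right)} \right)}\right)^{3} = \left(-2 - 4\right)^{3} = \left(-6\right)^{3} = -216$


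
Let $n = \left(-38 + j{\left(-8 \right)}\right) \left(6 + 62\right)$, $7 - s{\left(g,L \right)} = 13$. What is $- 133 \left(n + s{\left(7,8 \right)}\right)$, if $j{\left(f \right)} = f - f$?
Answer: $344470$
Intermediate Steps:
$s{\left(g,L \right)} = -6$ ($s{\left(g,L \right)} = 7 - 13 = -6$)
$j{\left(f \right)} = 0$
$n = -2584$ ($n = \left(-38 + 0\right) \left(6 + 62\right) = \left(-38\right) 68 = -2584$)
$- 133 \left(n + s{\left(7,8 \right)}\right) = - 133 \left(-2584 - 6\right) = \left(-133\right) \left(-2590\right) = 344470$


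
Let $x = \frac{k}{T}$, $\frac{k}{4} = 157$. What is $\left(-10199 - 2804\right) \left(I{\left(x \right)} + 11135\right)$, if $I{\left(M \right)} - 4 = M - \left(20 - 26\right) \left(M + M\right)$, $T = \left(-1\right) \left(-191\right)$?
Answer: $- \frac{27770676139}{191} \approx -1.454 \cdot 10^{8}$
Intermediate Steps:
$k = 628$ ($k = 4 \cdot 157 = 628$)
$T = 191$
$x = \frac{628}{191} \approx 3.288$
$I{\left(M \right)} = 4 + 13 M$ ($I{\left(M \right)} = 4 + \left(M - \left(20 - 26\right) \left(M + M\right)\right) = 4 - \left(- M - 12 M\right) = 4 + \left(M - - 12 M\right) = 4 + \left(M + 12 M\right) = 4 + 13 M$)
$\left(-10199 - 2804\right) \left(I{\left(x \right)} + 11135\right) = \left(-10199 - 2804\right) \left(\left(4 + 13 \cdot \frac{628}{191}\right) + 11135\right) = - 13003 \left(\left(4 + \frac{8164}{191}\right) + 11135\right) = - 13003 \left(\frac{8928}{191} + 11135\right) = \left(-13003\right) \frac{2135713}{191} = - \frac{27770676139}{191}$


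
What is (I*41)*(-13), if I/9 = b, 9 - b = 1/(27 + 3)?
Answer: -430131/10 ≈ -43013.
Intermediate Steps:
b = 269/30 (b = 9 - 1/(27 + 3) = 9 - 1/30 = 269/30 ≈ 8.9667)
I = 807/10 (I = 9*(269/30) = 807/10 ≈ 80.700)
(I*41)*(-13) = ((807/10)*41)*(-13) = (33087/10)*(-13) = -430131/10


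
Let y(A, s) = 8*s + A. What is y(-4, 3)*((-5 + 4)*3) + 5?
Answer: -55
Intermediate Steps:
y(A, s) = A + 8*s
y(-4, 3)*((-5 + 4)*3) + 5 = (-4 + 8*3)*((-5 + 4)*3) + 5 = (-4 + 24)*(-1*3) + 5 = 20*(-3) + 5 = -60 + 5 = -55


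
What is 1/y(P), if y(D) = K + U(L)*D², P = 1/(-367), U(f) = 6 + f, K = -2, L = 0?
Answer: -134689/269372 ≈ -0.50001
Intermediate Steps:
P = -1/367 ≈ -0.0027248
y(D) = -2 + 6*D² (y(D) = -2 + (6 + 0)*D² = -2 + 6*D²)
1/y(P) = 1/(-2 + 6*(-1/367)²) = 1/(-2 + 6*(1/134689)) = 1/(-2 + 6/134689) = 1/(-269372/134689) = -134689/269372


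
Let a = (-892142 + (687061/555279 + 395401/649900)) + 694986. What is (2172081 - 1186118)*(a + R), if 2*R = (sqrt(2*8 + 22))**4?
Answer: -69892565705580658008023/360875822100 ≈ -1.9367e+11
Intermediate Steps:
a = -71148167503131821/360875822100 (a = (-892142 + (687061*(1/555279) + 395401*(1/649900))) + 694986 = (-892142 + (687061/555279 + 395401/649900)) + 694986 = (-892142 + 666078815779/360875822100) + 694986 = -321951811601122421/360875822100 + 694986 = -71148167503131821/360875822100 ≈ -1.9715e+5)
R = 722 (R = (sqrt(2*8 + 22))**4/2 = (sqrt(16 + 22))**4/2 = (sqrt(38))**4/2 = (1/2)*1444 = 722)
(2172081 - 1186118)*(a + R) = (2172081 - 1186118)*(-71148167503131821/360875822100 + 722) = 985963*(-70887615159575621/360875822100) = -69892565705580658008023/360875822100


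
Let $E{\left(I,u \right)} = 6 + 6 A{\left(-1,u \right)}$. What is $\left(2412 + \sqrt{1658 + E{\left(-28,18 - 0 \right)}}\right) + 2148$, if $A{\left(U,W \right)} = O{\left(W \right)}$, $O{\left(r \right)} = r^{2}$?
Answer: $4560 + 2 \sqrt{902} \approx 4620.1$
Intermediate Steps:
$A{\left(U,W \right)} = W^{2}$
$E{\left(I,u \right)} = 6 + 6 u^{2}$
$\left(2412 + \sqrt{1658 + E{\left(-28,18 - 0 \right)}}\right) + 2148 = \left(2412 + \sqrt{1658 + \left(6 + 6 \left(18 - 0\right)^{2}\right)}\right) + 2148 = \left(2412 + \sqrt{1658 + \left(6 + 6 \left(18 + 0\right)^{2}\right)}\right) + 2148 = \left(2412 + \sqrt{1658 + \left(6 + 6 \cdot 18^{2}\right)}\right) + 2148 = \left(2412 + \sqrt{1658 + \left(6 + 6 \cdot 324\right)}\right) + 2148 = \left(2412 + \sqrt{1658 + \left(6 + 1944\right)}\right) + 2148 = \left(2412 + \sqrt{1658 + 1950}\right) + 2148 = \left(2412 + \sqrt{3608}\right) + 2148 = \left(2412 + 2 \sqrt{902}\right) + 2148 = 4560 + 2 \sqrt{902}$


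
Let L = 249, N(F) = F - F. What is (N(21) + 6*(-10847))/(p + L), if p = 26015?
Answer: -32541/13132 ≈ -2.4780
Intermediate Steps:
N(F) = 0
(N(21) + 6*(-10847))/(p + L) = (0 + 6*(-10847))/(26015 + 249) = (0 - 65082)/26264 = -65082*1/26264 = -32541/13132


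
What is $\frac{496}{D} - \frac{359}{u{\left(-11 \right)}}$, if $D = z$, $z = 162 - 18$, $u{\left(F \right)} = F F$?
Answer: $\frac{520}{1089} \approx 0.4775$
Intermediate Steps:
$u{\left(F \right)} = F^{2}$
$z = 144$ ($z = 162 - 18 = 144$)
$D = 144$
$\frac{496}{D} - \frac{359}{u{\left(-11 \right)}} = \frac{496}{144} - \frac{359}{\left(-11\right)^{2}} = 496 \cdot \frac{1}{144} - \frac{359}{121} = \frac{31}{9} - \frac{359}{121} = \frac{520}{1089}$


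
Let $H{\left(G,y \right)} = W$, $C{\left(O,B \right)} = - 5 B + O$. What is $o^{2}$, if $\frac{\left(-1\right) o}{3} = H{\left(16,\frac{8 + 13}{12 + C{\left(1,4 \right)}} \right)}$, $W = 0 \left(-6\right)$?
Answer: $0$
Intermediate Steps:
$C{\left(O,B \right)} = O - 5 B$
$W = 0$
$H{\left(G,y \right)} = 0$
$o = 0$ ($o = \left(-3\right) 0 = 0$)
$o^{2} = 0^{2} = 0$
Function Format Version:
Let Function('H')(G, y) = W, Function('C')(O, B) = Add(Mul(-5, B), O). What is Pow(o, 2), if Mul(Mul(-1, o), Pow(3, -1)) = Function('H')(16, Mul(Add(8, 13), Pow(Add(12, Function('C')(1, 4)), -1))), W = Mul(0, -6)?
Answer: 0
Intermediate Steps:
Function('C')(O, B) = Add(O, Mul(-5, B))
W = 0
Function('H')(G, y) = 0
o = 0 (o = Mul(-3, 0) = 0)
Pow(o, 2) = Pow(0, 2) = 0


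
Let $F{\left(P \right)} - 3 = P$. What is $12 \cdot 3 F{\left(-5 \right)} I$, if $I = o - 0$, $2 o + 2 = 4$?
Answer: $-72$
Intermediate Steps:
$o = 1$ ($o = -1 + \frac{1}{2} \cdot 4 = -1 + 2 = 1$)
$F{\left(P \right)} = 3 + P$
$I = 1$ ($I = 1 - 0 = 1 + 0 = 1$)
$12 \cdot 3 F{\left(-5 \right)} I = 12 \cdot 3 \left(3 - 5\right) 1 = 12 \cdot 3 \left(-2\right) 1 = 12 \left(-6\right) 1 = \left(-72\right) 1 = -72$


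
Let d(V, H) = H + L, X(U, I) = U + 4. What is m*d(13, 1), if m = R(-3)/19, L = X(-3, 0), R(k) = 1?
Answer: 2/19 ≈ 0.10526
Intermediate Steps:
X(U, I) = 4 + U
L = 1 (L = 4 - 3 = 1)
d(V, H) = 1 + H (d(V, H) = H + 1 = 1 + H)
m = 1/19 ≈ 0.052632
m*d(13, 1) = (1 + 1)/19 = (1/19)*2 = 2/19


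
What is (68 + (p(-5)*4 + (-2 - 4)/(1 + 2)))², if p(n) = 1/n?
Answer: 106276/25 ≈ 4251.0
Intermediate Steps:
(68 + (p(-5)*4 + (-2 - 4)/(1 + 2)))² = (68 + (4/(-5) + (-2 - 4)/(1 + 2)))² = (68 + (-⅕*4 - 6/3))² = (68 + (-⅘ - 6*⅓))² = (68 + (-⅘ - 2))² = (68 - 14/5)² = (326/5)² = 106276/25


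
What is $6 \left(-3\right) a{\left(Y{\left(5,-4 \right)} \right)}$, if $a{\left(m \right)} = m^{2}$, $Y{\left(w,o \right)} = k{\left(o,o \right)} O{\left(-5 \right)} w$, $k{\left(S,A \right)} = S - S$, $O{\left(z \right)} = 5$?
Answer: $0$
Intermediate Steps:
$k{\left(S,A \right)} = 0$
$Y{\left(w,o \right)} = 0$ ($Y{\left(w,o \right)} = 0 \cdot 5 w = 0 w = 0$)
$6 \left(-3\right) a{\left(Y{\left(5,-4 \right)} \right)} = 6 \left(-3\right) 0^{2} = \left(-18\right) 0 = 0$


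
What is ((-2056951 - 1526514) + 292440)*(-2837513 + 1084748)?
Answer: 5768393434125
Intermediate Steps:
((-2056951 - 1526514) + 292440)*(-2837513 + 1084748) = (-3583465 + 292440)*(-1752765) = -3291025*(-1752765) = 5768393434125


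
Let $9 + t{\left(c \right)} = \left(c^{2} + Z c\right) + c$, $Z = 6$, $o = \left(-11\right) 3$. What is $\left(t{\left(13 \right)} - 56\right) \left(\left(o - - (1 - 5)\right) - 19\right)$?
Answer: $-10920$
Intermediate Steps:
$o = -33$
$t{\left(c \right)} = -9 + c^{2} + 7 c$ ($t{\left(c \right)} = -9 + \left(\left(c^{2} + 6 c\right) + c\right) = -9 + \left(c^{2} + 7 c\right) = -9 + c^{2} + 7 c$)
$\left(t{\left(13 \right)} - 56\right) \left(\left(o - - (1 - 5)\right) - 19\right) = \left(\left(-9 + 13^{2} + 7 \cdot 13\right) - 56\right) \left(\left(-33 - - (1 - 5)\right) - 19\right) = \left(\left(-9 + 169 + 91\right) - 56\right) \left(\left(-33 - \left(-1\right) \left(-4\right)\right) - 19\right) = \left(251 - 56\right) \left(\left(-33 - 4\right) - 19\right) = 195 \left(\left(-33 - 4\right) - 19\right) = 195 \left(-37 - 19\right) = 195 \left(-56\right) = -10920$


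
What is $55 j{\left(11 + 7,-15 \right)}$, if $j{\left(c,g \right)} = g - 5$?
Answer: $-1100$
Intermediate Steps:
$j{\left(c,g \right)} = -5 + g$
$55 j{\left(11 + 7,-15 \right)} = 55 \left(-5 - 15\right) = 55 \left(-20\right) = -1100$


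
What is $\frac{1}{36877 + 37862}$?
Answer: $\frac{1}{74739} \approx 1.338 \cdot 10^{-5}$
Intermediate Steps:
$\frac{1}{36877 + 37862} = \frac{1}{74739}$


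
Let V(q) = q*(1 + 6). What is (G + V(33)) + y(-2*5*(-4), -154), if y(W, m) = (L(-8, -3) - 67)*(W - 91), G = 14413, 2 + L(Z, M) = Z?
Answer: 18571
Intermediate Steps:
L(Z, M) = -2 + Z
V(q) = 7*q (V(q) = q*7 = 7*q)
y(W, m) = 7007 - 77*W (y(W, m) = ((-2 - 8) - 67)*(W - 91) = (-10 - 67)*(-91 + W) = -77*(-91 + W) = 7007 - 77*W)
(G + V(33)) + y(-2*5*(-4), -154) = (14413 + 7*33) + (7007 - 77*(-2*5)*(-4)) = (14413 + 231) + (7007 - (-770)*(-4)) = 14644 + (7007 - 77*40) = 14644 + (7007 - 3080) = 14644 + 3927 = 18571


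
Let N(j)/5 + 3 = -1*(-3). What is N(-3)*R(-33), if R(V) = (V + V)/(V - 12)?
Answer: 0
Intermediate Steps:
N(j) = 0 (N(j) = -15 + 5*(-1*(-3)) = -15 + 5*3 = -15 + 15 = 0)
R(V) = 2*V/(-12 + V) (R(V) = (2*V)/(-12 + V) = 2*V/(-12 + V))
N(-3)*R(-33) = 0*(2*(-33)/(-12 - 33)) = 0*(2*(-33)/(-45)) = 0*(2*(-33)*(-1/45)) = 0*(22/15) = 0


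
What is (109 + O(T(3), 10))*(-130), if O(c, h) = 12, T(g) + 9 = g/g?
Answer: -15730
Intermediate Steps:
T(g) = -8 (T(g) = -9 + g/g = -9 + 1 = -8)
(109 + O(T(3), 10))*(-130) = (109 + 12)*(-130) = 121*(-130) = -15730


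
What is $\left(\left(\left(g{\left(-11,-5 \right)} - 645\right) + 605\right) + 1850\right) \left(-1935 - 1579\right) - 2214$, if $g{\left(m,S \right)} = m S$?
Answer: $-6555824$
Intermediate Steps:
$g{\left(m,S \right)} = S m$
$\left(\left(\left(g{\left(-11,-5 \right)} - 645\right) + 605\right) + 1850\right) \left(-1935 - 1579\right) - 2214 = \left(\left(\left(\left(-5\right) \left(-11\right) - 645\right) + 605\right) + 1850\right) \left(-1935 - 1579\right) - 2214 = \left(\left(\left(55 - 645\right) + 605\right) + 1850\right) \left(-3514\right) - 2214 = \left(\left(-590 + 605\right) + 1850\right) \left(-3514\right) - 2214 = \left(15 + 1850\right) \left(-3514\right) - 2214 = 1865 \left(-3514\right) - 2214 = -6553610 - 2214 = -6555824$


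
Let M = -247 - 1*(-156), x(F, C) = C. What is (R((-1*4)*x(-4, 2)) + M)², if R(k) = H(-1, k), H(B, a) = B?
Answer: 8464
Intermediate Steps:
M = -91 (M = -247 + 156 = -91)
R(k) = -1
(R((-1*4)*x(-4, 2)) + M)² = (-1 - 91)² = (-92)² = 8464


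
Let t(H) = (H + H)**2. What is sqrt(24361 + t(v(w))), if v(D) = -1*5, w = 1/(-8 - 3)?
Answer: sqrt(24461) ≈ 156.40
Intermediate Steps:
w = -1/11 (w = 1/(-11) = -1/11 ≈ -0.090909)
v(D) = -5
t(H) = 4*H**2 (t(H) = (2*H)**2 = 4*H**2)
sqrt(24361 + t(v(w))) = sqrt(24361 + 4*(-5)**2) = sqrt(24361 + 4*25) = sqrt(24361 + 100) = sqrt(24461)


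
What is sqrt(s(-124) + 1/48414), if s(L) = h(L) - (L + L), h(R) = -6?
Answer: sqrt(567227574246)/48414 ≈ 15.556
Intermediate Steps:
s(L) = -6 - 2*L (s(L) = -6 - (L + L) = -6 - 2*L)
sqrt(s(-124) + 1/48414) = sqrt((-6 - 2*(-124)) + 1/48414) = sqrt((-6 + 248) + 1/48414) = sqrt(242 + 1/48414) = sqrt(11716189/48414) = sqrt(567227574246)/48414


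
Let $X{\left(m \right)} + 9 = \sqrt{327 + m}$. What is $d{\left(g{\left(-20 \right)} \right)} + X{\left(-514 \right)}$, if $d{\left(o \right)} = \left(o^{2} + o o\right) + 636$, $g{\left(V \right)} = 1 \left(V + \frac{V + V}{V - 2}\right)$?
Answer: $\frac{155867}{121} + i \sqrt{187} \approx 1288.2 + 13.675 i$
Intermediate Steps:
$X{\left(m \right)} = -9 + \sqrt{327 + m}$
$g{\left(V \right)} = V + \frac{2 V}{-2 + V}$ ($g{\left(V \right)} = 1 \left(V + \frac{2 V}{-2 + V}\right) = V + \frac{2 V}{-2 + V}$)
$d{\left(o \right)} = 636 + 2 o^{2}$ ($d{\left(o \right)} = \left(o^{2} + o^{2}\right) + 636 = 2 o^{2} + 636 = 636 + 2 o^{2}$)
$d{\left(g{\left(-20 \right)} \right)} + X{\left(-514 \right)} = \left(636 + 2 \left(\frac{\left(-20\right)^{2}}{-2 - 20}\right)^{2}\right) - \left(9 - \sqrt{327 - 514}\right) = \left(636 + 2 \left(\frac{400}{-22}\right)^{2}\right) - \left(9 - \sqrt{-187}\right) = \left(636 + 2 \left(400 \left(- \frac{1}{22}\right)\right)^{2}\right) - \left(9 - i \sqrt{187}\right) = \left(636 + 2 \left(- \frac{200}{11}\right)^{2}\right) - \left(9 - i \sqrt{187}\right) = \left(636 + 2 \cdot \frac{40000}{121}\right) - \left(9 - i \sqrt{187}\right) = \left(636 + \frac{80000}{121}\right) - \left(9 - i \sqrt{187}\right) = \frac{156956}{121} - \left(9 - i \sqrt{187}\right) = \frac{155867}{121} + i \sqrt{187}$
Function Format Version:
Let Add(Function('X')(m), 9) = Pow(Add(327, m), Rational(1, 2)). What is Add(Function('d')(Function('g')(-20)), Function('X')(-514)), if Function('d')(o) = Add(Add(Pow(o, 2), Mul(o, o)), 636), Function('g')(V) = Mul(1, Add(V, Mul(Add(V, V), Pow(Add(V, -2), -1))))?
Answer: Add(Rational(155867, 121), Mul(I, Pow(187, Rational(1, 2)))) ≈ Add(1288.2, Mul(13.675, I))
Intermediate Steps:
Function('X')(m) = Add(-9, Pow(Add(327, m), Rational(1, 2)))
Function('g')(V) = Add(V, Mul(2, V, Pow(Add(-2, V), -1))) (Function('g')(V) = Mul(1, Add(V, Mul(Mul(2, V), Pow(Add(-2, V), -1)))) = Mul(1, Add(V, Mul(2, V, Pow(Add(-2, V), -1)))) = Add(V, Mul(2, V, Pow(Add(-2, V), -1))))
Function('d')(o) = Add(636, Mul(2, Pow(o, 2))) (Function('d')(o) = Add(Add(Pow(o, 2), Pow(o, 2)), 636) = Add(Mul(2, Pow(o, 2)), 636) = Add(636, Mul(2, Pow(o, 2))))
Add(Function('d')(Function('g')(-20)), Function('X')(-514)) = Add(Add(636, Mul(2, Pow(Mul(Pow(-20, 2), Pow(Add(-2, -20), -1)), 2))), Add(-9, Pow(Add(327, -514), Rational(1, 2)))) = Add(Add(636, Mul(2, Pow(Mul(400, Pow(-22, -1)), 2))), Add(-9, Pow(-187, Rational(1, 2)))) = Add(Add(636, Mul(2, Pow(Mul(400, Rational(-1, 22)), 2))), Add(-9, Mul(I, Pow(187, Rational(1, 2))))) = Add(Add(636, Mul(2, Pow(Rational(-200, 11), 2))), Add(-9, Mul(I, Pow(187, Rational(1, 2))))) = Add(Add(636, Mul(2, Rational(40000, 121))), Add(-9, Mul(I, Pow(187, Rational(1, 2))))) = Add(Add(636, Rational(80000, 121)), Add(-9, Mul(I, Pow(187, Rational(1, 2))))) = Add(Rational(156956, 121), Add(-9, Mul(I, Pow(187, Rational(1, 2))))) = Add(Rational(155867, 121), Mul(I, Pow(187, Rational(1, 2))))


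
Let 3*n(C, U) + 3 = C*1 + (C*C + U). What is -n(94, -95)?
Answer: -2944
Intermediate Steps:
n(C, U) = -1 + C/3 + U/3 + C**2/3 (n(C, U) = -1 + (C*1 + (C*C + U))/3 = -1 + (C + (C**2 + U))/3 = -1 + (C + (U + C**2))/3 = -1 + (C + U + C**2)/3 = -1 + (C/3 + U/3 + C**2/3) = -1 + C/3 + U/3 + C**2/3)
-n(94, -95) = -(-1 + (1/3)*94 + (1/3)*(-95) + (1/3)*94**2) = -(-1 + 94/3 - 95/3 + (1/3)*8836) = -(-1 + 94/3 - 95/3 + 8836/3) = -1*2944 = -2944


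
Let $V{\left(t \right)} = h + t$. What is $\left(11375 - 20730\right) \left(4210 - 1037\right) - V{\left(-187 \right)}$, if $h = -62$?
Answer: $-29683166$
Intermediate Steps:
$V{\left(t \right)} = -62 + t$
$\left(11375 - 20730\right) \left(4210 - 1037\right) - V{\left(-187 \right)} = \left(11375 - 20730\right) \left(4210 - 1037\right) - \left(-62 - 187\right) = \left(-9355\right) 3173 - -249 = -29683415 + 249 = -29683166$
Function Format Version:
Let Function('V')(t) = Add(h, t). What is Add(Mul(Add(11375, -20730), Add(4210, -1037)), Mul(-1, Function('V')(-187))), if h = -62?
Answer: -29683166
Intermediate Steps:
Function('V')(t) = Add(-62, t)
Add(Mul(Add(11375, -20730), Add(4210, -1037)), Mul(-1, Function('V')(-187))) = Add(Mul(Add(11375, -20730), Add(4210, -1037)), Mul(-1, Add(-62, -187))) = Add(Mul(-9355, 3173), Mul(-1, -249)) = Add(-29683415, 249) = -29683166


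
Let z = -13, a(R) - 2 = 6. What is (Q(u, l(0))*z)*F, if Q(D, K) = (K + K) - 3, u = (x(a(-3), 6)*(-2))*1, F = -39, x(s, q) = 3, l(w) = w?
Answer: -1521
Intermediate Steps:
a(R) = 8 (a(R) = 2 + 6 = 8)
u = -6 (u = (3*(-2))*1 = -6*1 = -6)
Q(D, K) = -3 + 2*K (Q(D, K) = 2*K - 3 = -3 + 2*K)
(Q(u, l(0))*z)*F = ((-3 + 2*0)*(-13))*(-39) = ((-3 + 0)*(-13))*(-39) = -3*(-13)*(-39) = 39*(-39) = -1521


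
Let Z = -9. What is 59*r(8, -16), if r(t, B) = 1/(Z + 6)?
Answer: -59/3 ≈ -19.667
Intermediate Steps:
r(t, B) = -⅓ (r(t, B) = 1/(-9 + 6) = 1/(-3) = -⅓)
59*r(8, -16) = 59*(-⅓) = -59/3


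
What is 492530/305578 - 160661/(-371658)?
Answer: 16581941557/8112179166 ≈ 2.0441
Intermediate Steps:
492530/305578 - 160661/(-371658) = 492530*(1/305578) - 160661*(-1/371658) = 246265/152789 + 160661/371658 = 16581941557/8112179166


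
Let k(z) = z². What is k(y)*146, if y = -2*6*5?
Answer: 525600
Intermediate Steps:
y = -60 (y = -1*12*5 = -12*5 = -60)
k(y)*146 = (-60)²*146 = 3600*146 = 525600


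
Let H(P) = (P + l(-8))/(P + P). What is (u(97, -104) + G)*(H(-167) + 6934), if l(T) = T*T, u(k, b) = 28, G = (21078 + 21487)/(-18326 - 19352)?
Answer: 2344822136721/12584452 ≈ 1.8633e+5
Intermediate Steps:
G = -42565/37678 (G = 42565/(-37678) = 42565*(-1/37678) = -42565/37678 ≈ -1.1297)
l(T) = T**2
H(P) = (64 + P)/(2*P) (H(P) = (P + (-8)**2)/(P + P) = (P + 64)/((2*P)) = (64 + P)*(1/(2*P)) = (64 + P)/(2*P))
(u(97, -104) + G)*(H(-167) + 6934) = (28 - 42565/37678)*((1/2)*(64 - 167)/(-167) + 6934) = 1012419*((1/2)*(-1/167)*(-103) + 6934)/37678 = 1012419*(103/334 + 6934)/37678 = (1012419/37678)*(2316059/334) = 2344822136721/12584452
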